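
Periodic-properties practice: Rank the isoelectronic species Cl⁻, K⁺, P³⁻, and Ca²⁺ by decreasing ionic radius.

P³⁻ > Cl⁻ > K⁺ > Ca²⁺

All of these have 18 electrons, so size is governed by nuclear charge alone: the more protons, the stronger the pull on the same electron cloud, and the smaller the ion.
Nuclear charges: Ca²⁺ (Z=20), K⁺ (Z=19), Cl⁻ (Z=17), P³⁻ (Z=15).
Largest to smallest: P³⁻ > Cl⁻ > K⁺ > Ca²⁺.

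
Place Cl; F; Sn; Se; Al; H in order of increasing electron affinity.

Electron affinity generally becomes more exothermic across a period toward the halogens and less exothermic down a group.
These span different periods and groups, so the two trends combine.
H > Al: period and group pull opposite ways; the down-group shift dominates (73 vs 42 kJ/mol).
Sn > H: the two effects oppose for this pair; the across-period effect wins (107 vs 73 kJ/mol).
Se > Sn: both effects reinforce here, so Se is clearly the higher of the two.
F > Se: relative to Se, both the across-period and down-group shifts push F's electron affinity up.
Cl > F: this pair runs against the simple trend — see the exception note.
Note the exception: Cl has a higher electron affinity than F, contrary to the simple trend — F's small 2p subshell makes the incoming electron feel strong e⁻–e⁻ repulsion, so Cl actually releases more energy on gaining an electron.
Approximate values (kJ/mol): H 73, F 328, Al 42, Cl 349, Se 195, Sn 107.
So from lowest to highest: Al < H < Sn < Se < F < Cl.

Al, H, Sn, Se, F, Cl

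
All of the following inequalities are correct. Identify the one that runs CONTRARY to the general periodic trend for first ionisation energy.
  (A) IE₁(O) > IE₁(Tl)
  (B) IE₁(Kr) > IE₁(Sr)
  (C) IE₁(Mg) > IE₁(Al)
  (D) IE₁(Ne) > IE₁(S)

The general trend: first ionisation energy increases across a period and decreases down a group.
(A) O (period 2, group 16) vs Tl (period 6, group 13): the stated order agrees with the simple trend.
(B) Kr (period 4, group 18) vs Sr (period 5, group 2): the stated order agrees with the simple trend.
(C) Mg (period 3, group 2) vs Al (period 3, group 13): the stated order contradicts the simple trend.
(D) Ne (period 2, group 18) vs S (period 3, group 16): the stated order agrees with the simple trend.
The exception is (C): Al's single 3p electron is easier to remove than one from Mg's filled 3s².

(C)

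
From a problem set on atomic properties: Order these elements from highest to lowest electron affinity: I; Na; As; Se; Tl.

I, Se, As, Na, Tl

Na is in period 3, group 1; As is in period 4, group 15; Se is in period 4, group 16; I is in period 5, group 17; Tl is in period 6, group 13.
Adding an electron releases more energy for atoms nearer the top right (short of the noble gases).
Here both period and group differ, so the two effects have to be weighed against each other.
Na > Tl: period and group pull opposite ways; the down-group shift dominates (53 vs 19 kJ/mol).
As > Na: period and group pull opposite ways; the across-period shift dominates (78 vs 53 kJ/mol).
Se > As: Se lies to the right of As in period 4, so the across-period effect alone puts Se higher.
I > Se: period and group pull opposite ways; the across-period shift dominates (295 vs 195 kJ/mol).
For reference (kJ/mol): Na 53, As 78, Se 195, I 295, Tl 19.
So from highest to lowest: I > Se > As > Na > Tl.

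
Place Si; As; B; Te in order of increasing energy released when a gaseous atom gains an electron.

B is in period 2, group 13; Si is in period 3, group 14; As is in period 4, group 15; Te is in period 5, group 16.
EA tends to increase across a period and decrease down a group, though the pattern is less regular than for IE or radius.
These sit on a diagonal, where the across-period and down-group effects partly cancel.
As > B: period and group pull opposite ways; the across-period shift dominates (78 vs 27 kJ/mol).
Si > As: period and group pull opposite ways; the down-group shift dominates (134 vs 78 kJ/mol).
Te > Si: period and group pull opposite ways; the across-period shift dominates (190 vs 134 kJ/mol).
Tabulated electron affinity (kJ/mol): B 27, Si 134, As 78, Te 190.
So from lowest to highest: B < As < Si < Te.

B, As, Si, Te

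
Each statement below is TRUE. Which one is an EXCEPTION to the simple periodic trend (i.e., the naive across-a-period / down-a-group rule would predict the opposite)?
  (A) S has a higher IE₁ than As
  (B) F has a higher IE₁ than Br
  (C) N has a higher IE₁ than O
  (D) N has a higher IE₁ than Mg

The general trend: IE₁ increases across a period and decreases down a group.
(A) S (period 3, group 16) vs As (period 4, group 15): the stated order agrees with the simple trend.
(B) F (period 2, group 17) vs Br (period 4, group 17): the stated order agrees with the simple trend.
(C) N (period 2, group 15) vs O (period 2, group 16): the stated order contradicts the simple trend.
(D) N (period 2, group 15) vs Mg (period 3, group 2): the stated order agrees with the simple trend.
The exception is (C): pairing an electron in O's 2p⁴ costs repulsion energy, so O ionizes more easily than half-filled N (2p³).

(C)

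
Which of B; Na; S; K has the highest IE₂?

The second ionization energy removes an electron from the +1 ion. For each element: B⁺ still has 2 valence electrons; Na⁺ is the bare [Ne] core; S⁺ still has 5 valence electrons; K⁺ is the bare [Ar] core.
Pulling an electron out of a noble-gas core costs far more than removing a remaining valence electron, so K and Na sit at the high end of IE_2.
Valence configurations: B⁺ [He]2s², S⁺ [Ne]3s²3p³.
Approximate IE_2 values (kJ/mol): B 2427, Na 4562, S 2252, K 3052.
Hence IE_2: S < B < K < Na.

Na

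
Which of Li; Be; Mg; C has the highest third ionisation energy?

After 2 electrons have been removed, what remains? Li²⁺ is already 1 electron into the core; Be²⁺ is the bare [He] core; Mg²⁺ is the bare [Ne] core; C²⁺ still has 2 valence electrons.
Breaking into a closed-shell core is much more expensive than removing a leftover valence electron — Mg, Li and Be have the largest IE_3 here.
The numbers (kJ/mol): Li 11815, Be 14849, Mg 7733, C 4620.
Putting it together, IE_3: C < Mg < Li < Be.

Be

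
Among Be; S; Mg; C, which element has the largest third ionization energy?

Be

IE_3 is the cost of taking one more electron from the +2 cation: Be²⁺ is the bare [He] core; S²⁺ still has 4 valence electrons; Mg²⁺ is the bare [Ne] core; C²⁺ still has 2 valence electrons.
Breaking into a closed-shell core is much more expensive than removing a leftover valence electron — Mg and Be have the largest IE_3 here.
Valence configurations: S²⁺ [Ne]3s²3p², C²⁺ [He]2s².
The numbers (kJ/mol): Be 14849, S 3357, Mg 7733, C 4620.
Putting it together, IE_3: S < C < Mg < Be.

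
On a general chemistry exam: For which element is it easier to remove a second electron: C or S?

IE_2 is the cost of taking one more electron from the +1 cation: C⁺ still has 3 valence electrons; S⁺ still has 5 valence electrons.
All are still removing valence electrons, so compare the +1 ions as you would atoms: IE_2 generally rises across a period (higher Z_eff) and falls down a group (larger shell), subject to the usual subshell exceptions.
Valence configurations: C⁺ [He]2s²2p¹, S⁺ [Ne]3s²3p³.
Tabulated IE_2 (kJ/mol): C 2353, S 2252.
So the second ionization energies run S < C.

S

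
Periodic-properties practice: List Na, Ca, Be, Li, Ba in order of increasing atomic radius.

Radius decreases left→right (rising Z_eff, same n) and increases top→bottom (higher n).
Neither a single period nor a single group — weigh both effects.
Li > Be: both are in period 2; the period trend gives Li the larger value.
Na > Li: they share group 1; the group trend gives Na the larger value.
Ca > Na: period and group pull opposite ways; the down-group shift dominates (171 vs 155 pm).
Ba > Ca: Ba sits below Ca in group 2, so the down-group effect alone puts Ba larger.
Approximate values (pm): Li 133, Be 102, Na 155, Ca 171, Ba 196.
So from smallest to largest: Be < Li < Na < Ca < Ba.

Be < Li < Na < Ca < Ba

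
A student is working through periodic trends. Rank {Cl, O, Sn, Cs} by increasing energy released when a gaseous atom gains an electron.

Cs, Sn, O, Cl

O is in period 2, group 16; Cl is in period 3, group 17; Sn is in period 5, group 14; Cs is in period 6, group 1.
Electron affinity generally becomes more exothermic across a period toward the halogens and less exothermic down a group.
Neither a single period nor a single group — weigh both effects.
Sn > Cs: relative to Cs, both the across-period and down-group shifts push Sn's electron affinity up.
O > Sn: both effects reinforce here, so O is clearly the higher of the two.
Cl > O: the two effects oppose for this pair; the across-period effect wins (349 vs 141 kJ/mol).
Approximate values (kJ/mol): O 141, Cl 349, Sn 107, Cs 46.
So from lowest to highest: Cs < Sn < O < Cl.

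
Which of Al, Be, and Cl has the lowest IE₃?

The third ionization energy removes an electron from the +2 ion. For each element: Al²⁺ still has 1 valence electron; Be²⁺ is the bare [He] core; Cl²⁺ still has 5 valence electrons.
Core electrons are held far more tightly than valence electrons, so Be tops the IE_3 order.
Valence configurations: Al²⁺ [Ne]3s¹, Cl²⁺ [Ne]3s²3p³.
Approximate IE_3 values (kJ/mol): Al 2745, Be 14849, Cl 3822.
Putting it together, IE_3: Al < Cl < Be.

Al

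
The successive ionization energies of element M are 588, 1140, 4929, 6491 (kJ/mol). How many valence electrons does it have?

Look for the largest jump between consecutive ionization energies: IE3/IE2 ≈ 4.3, far larger than any earlier ratio.
That jump marks the point where a core electron is being removed. So the atom has 2 valence electrons.

2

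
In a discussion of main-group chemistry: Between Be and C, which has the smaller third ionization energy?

C

IE_3 is the cost of taking one more electron from the +2 cation: Be²⁺ is the bare [He] core; C²⁺ still has 2 valence electrons.
Core electrons are held far more tightly than valence electrons, so Be tops the IE_3 order.
Approximate IE_3 values (kJ/mol): Be 14849, C 4620.
Putting it together, IE_3: C < Be.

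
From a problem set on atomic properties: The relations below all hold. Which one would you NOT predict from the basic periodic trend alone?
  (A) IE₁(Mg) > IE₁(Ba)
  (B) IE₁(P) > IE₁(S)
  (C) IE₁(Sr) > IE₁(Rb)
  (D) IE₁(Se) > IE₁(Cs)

(B)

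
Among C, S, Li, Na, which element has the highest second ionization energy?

Li

The second ionization energy removes an electron from the +1 ion. For each element: C⁺ still has 3 valence electrons; S⁺ still has 5 valence electrons; Li⁺ is the bare [He] core; Na⁺ is the bare [Ne] core.
Core electrons are held far more tightly than valence electrons, so Na and Li top the IE_2 order.
Valence configurations: C⁺ [He]2s²2p¹, S⁺ [Ne]3s²3p³.
The numbers (kJ/mol): C 2353, S 2252, Li 7298, Na 4562.
Hence IE_2: S < C < Na < Li.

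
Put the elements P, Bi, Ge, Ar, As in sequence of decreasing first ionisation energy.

Ar, P, As, Ge, Bi

First ionization energy rises across a period (greater Z_eff holds electrons more tightly) and falls down a group (valence electrons are farther from the nucleus).
Neither a single period nor a single group — weigh both effects.
Ge > Bi: period and group pull opposite ways; the down-group shift dominates (762 vs 703 kJ/mol).
As > Ge: As lies to the right of Ge in period 4, so the across-period effect alone puts As higher.
P > As: P sits above As in group 15, so the down-group effect alone puts P higher.
Ar > P: both are in period 3; the period trend gives Ar the larger value.
For reference (kJ/mol): P 1012, Ar 1521, Ge 762, As 947, Bi 703.
So from highest to lowest: Ar > P > As > Ge > Bi.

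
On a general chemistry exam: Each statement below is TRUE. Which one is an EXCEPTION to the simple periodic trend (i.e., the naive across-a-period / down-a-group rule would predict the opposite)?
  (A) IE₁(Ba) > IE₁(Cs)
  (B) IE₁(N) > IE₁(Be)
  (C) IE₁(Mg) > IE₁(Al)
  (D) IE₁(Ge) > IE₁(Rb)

The general trend: first ionization energy increases across a period and decreases down a group.
(A) Ba (period 6, group 2) vs Cs (period 6, group 1): the stated order agrees with the simple trend.
(B) N (period 2, group 15) vs Be (period 2, group 2): the stated order agrees with the simple trend.
(C) Mg (period 3, group 2) vs Al (period 3, group 13): the stated order contradicts the simple trend.
(D) Ge (period 4, group 14) vs Rb (period 5, group 1): the stated order agrees with the simple trend.
The exception is (C): Al's single 3p electron is easier to remove than one from Mg's filled 3s².

(C)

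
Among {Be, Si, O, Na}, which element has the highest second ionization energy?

Na

Consider each +1 ion: Be⁺ still has 1 valence electron; Si⁺ still has 3 valence electrons; O⁺ still has 5 valence electrons; Na⁺ is the bare [Ne] core.
Core electrons are held far more tightly than valence electrons, so Na tops the IE_2 order.
Valence configurations: Be⁺ [He]2s¹, Si⁺ [Ne]3s²3p¹, O⁺ [He]2s²2p³.
Tabulated IE_2 (kJ/mol): Be 1757, Si 1577, O 3388, Na 4562.
So the second ionization energies run Si < Be < O < Na.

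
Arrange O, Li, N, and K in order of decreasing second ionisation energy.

Li, O, K, N

IE_2 is the cost of taking one more electron from the +1 cation: O⁺ still has 5 valence electrons; Li⁺ is the bare [He] core; N⁺ still has 4 valence electrons; K⁺ is the bare [Ar] core.
Usually core removal costs more than valence removal, but here the competition is close: a tightly held n=2 valence electron can cost more to remove than an n=3 core electron, so the actual values have to decide it.
Valence configurations: O⁺ [He]2s²2p³, N⁺ [He]2s²2p².
Tabulated IE_2 (kJ/mol): O 3388, Li 7298, N 2856, K 3052.
So the second ionization energies run N < K < O < Li.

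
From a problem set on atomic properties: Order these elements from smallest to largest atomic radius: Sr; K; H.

H is in period 1, group 1; K is in period 4, group 1; Sr is in period 5, group 2.
Atomic radius shrinks across a period as nuclear charge pulls the same shell inward, and grows down a group as new shells are added.
These span different periods and groups, so the two trends combine.
Sr > H: the two effects oppose for this pair; the down-group effect wins (185 vs 32 pm).
K > Sr: the two effects oppose for this pair; the across-period effect wins (196 vs 185 pm).
For reference (pm): H 32, K 196, Sr 185.
So from smallest to largest: H < Sr < K.

H < Sr < K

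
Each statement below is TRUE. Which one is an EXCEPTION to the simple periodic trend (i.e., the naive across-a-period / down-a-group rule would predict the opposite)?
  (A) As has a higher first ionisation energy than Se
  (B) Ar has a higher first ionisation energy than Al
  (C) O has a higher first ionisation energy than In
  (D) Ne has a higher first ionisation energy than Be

(A)

The general trend: first ionisation energy increases across a period and decreases down a group.
(A) As (period 4, group 15) vs Se (period 4, group 16): the stated order contradicts the simple trend.
(B) Ar (period 3, group 18) vs Al (period 3, group 13): the stated order agrees with the simple trend.
(C) O (period 2, group 16) vs In (period 5, group 13): the stated order agrees with the simple trend.
(D) Ne (period 2, group 18) vs Be (period 2, group 2): the stated order agrees with the simple trend.
The exception is (A): Se (4p⁴) ionizes more easily than half-filled As (4p³).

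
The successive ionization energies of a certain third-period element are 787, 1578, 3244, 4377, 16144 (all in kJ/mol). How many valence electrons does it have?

4

Look for the largest jump between consecutive ionization energies: IE5/IE4 ≈ 3.7, far larger than any earlier ratio.
That jump marks the point where a core electron is being removed. So the atom has 4 valence electrons.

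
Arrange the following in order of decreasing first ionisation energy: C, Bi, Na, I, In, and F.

F > C > I > Bi > In > Na

IE₁ increases left→right with effective nuclear charge and decreases top→bottom as the valence shell moves farther out.
These span different periods and groups, so the two trends combine.
In > Na: the two effects oppose for this pair; the across-period effect wins (558 vs 496 kJ/mol).
Bi > In: period and group pull opposite ways; the across-period shift dominates (703 vs 558 kJ/mol).
I > Bi: relative to Bi, both the across-period and down-group shifts push I's first ionization energy up.
C > I: period and group pull opposite ways; the down-group shift dominates (1086 vs 1008 kJ/mol).
F > C: F lies to the right of C in period 2, so the across-period effect alone puts F higher.
Tabulated first ionization energy (kJ/mol): C 1086, F 1681, Na 496, In 558, I 1008, Bi 703.
So from highest to lowest: F > C > I > Bi > In > Na.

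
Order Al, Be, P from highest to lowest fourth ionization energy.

The fourth ionization energy removes an electron from the +3 ion. For each element: Al³⁺ is the bare [Ne] core; Be³⁺ is already 1 electron into the core; P³⁺ still has 2 valence electrons.
Pulling an electron out of a noble-gas core costs far more than removing a remaining valence electron, so Al and Be sit at the high end of IE_4.
Approximate IE_4 values (kJ/mol): Al 11577, Be 21007, P 4964.
Putting it together, IE_4: P < Al < Be.

Be > Al > P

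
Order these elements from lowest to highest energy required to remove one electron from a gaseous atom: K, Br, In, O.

K < In < Br < O

O is in period 2, group 16; K is in period 4, group 1; Br is in period 4, group 17; In is in period 5, group 13.
IE₁ increases left→right with effective nuclear charge and decreases top→bottom as the valence shell moves farther out.
Here both period and group differ, so the two effects have to be weighed against each other.
In > K: period and group pull opposite ways; the across-period shift dominates (558 vs 419 kJ/mol).
Br > In: relative to In, both the across-period and down-group shifts push Br's first ionization energy up.
O > Br: the two effects oppose for this pair; the down-group effect wins (1314 vs 1140 kJ/mol).
For reference (kJ/mol): O 1314, K 419, Br 1140, In 558.
So from lowest to highest: K < In < Br < O.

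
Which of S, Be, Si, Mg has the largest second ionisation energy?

S

IE_2 is the cost of taking one more electron from the +1 cation: S⁺ still has 5 valence electrons; Be⁺ still has 1 valence electron; Si⁺ still has 3 valence electrons; Mg⁺ still has 1 valence electron.
All are still removing valence electrons, so compare the +1 ions as you would atoms: IE_2 generally rises across a period (higher Z_eff) and falls down a group (larger shell), subject to the usual subshell exceptions.
Valence configurations: S⁺ [Ne]3s²3p³, Be⁺ [He]2s¹, Si⁺ [Ne]3s²3p¹, Mg⁺ [Ne]3s¹.
Tabulated IE_2 (kJ/mol): S 2252, Be 1757, Si 1577, Mg 1451.
So the second ionization energies run Mg < Si < Be < S.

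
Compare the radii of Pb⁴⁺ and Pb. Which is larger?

Pb

Forming Pb⁴⁺ removes 4 electrons from Pb. Fewer electrons for the same nuclear charge means less shielding and a higher Z_eff on the remaining electrons.
A cation is smaller than its parent atom: Pb⁴⁺ < Pb.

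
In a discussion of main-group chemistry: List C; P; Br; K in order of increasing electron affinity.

C is in period 2, group 14; P is in period 3, group 15; K is in period 4, group 1; Br is in period 4, group 17.
EA tends to increase across a period and decrease down a group, though the pattern is less regular than for IE or radius.
Neither a single period nor a single group — weigh both effects.
P > K: relative to K, both the across-period and down-group shifts push P's electron affinity up.
C > P: the two effects oppose for this pair; the down-group effect wins (122 vs 72 kJ/mol).
Br > C: period and group pull opposite ways; the across-period shift dominates (325 vs 122 kJ/mol).
For reference (kJ/mol): C 122, P 72, K 48, Br 325.
So from lowest to highest: K < P < C < Br.

K < P < C < Br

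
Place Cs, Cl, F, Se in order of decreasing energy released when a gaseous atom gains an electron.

F is in period 2, group 17; Cl is in period 3, group 17; Se is in period 4, group 16; Cs is in period 6, group 1.
Electron affinity generally becomes more exothermic across a period toward the halogens and less exothermic down a group.
Here both period and group differ, so the two effects have to be weighed against each other.
Se > Cs: relative to Cs, both the across-period and down-group shifts push Se's electron affinity up.
F > Se: both effects reinforce here, so F is clearly the higher of the two.
Cl > F: this pair runs against the simple trend — see the exception note.
Note the exception: Cl has a higher electron affinity than F, contrary to the simple trend — F's small 2p subshell makes the incoming electron feel strong e⁻–e⁻ repulsion, so Cl actually releases more energy on gaining an electron.
For reference (kJ/mol): F 328, Cl 349, Se 195, Cs 46.
So from highest to lowest: Cl > F > Se > Cs.

Cl > F > Se > Cs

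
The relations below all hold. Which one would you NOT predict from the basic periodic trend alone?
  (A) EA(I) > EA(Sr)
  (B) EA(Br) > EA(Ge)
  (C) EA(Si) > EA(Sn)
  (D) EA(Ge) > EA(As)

The general trend: electron affinity increases across a period and decreases down a group.
(A) I (period 5, group 17) vs Sr (period 5, group 2): the stated order agrees with the simple trend.
(B) Br (period 4, group 17) vs Ge (period 4, group 14): the stated order agrees with the simple trend.
(C) Si (period 3, group 14) vs Sn (period 5, group 14): the stated order agrees with the simple trend.
(D) Ge (period 4, group 14) vs As (period 4, group 15): the stated order contradicts the simple trend.
The exception is (D): adding an electron to As's half-filled 4p³ is unfavourable, so Ge (4p²) has the more exothermic EA.

(D)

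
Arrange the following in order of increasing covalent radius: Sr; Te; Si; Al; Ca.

Al is in period 3, group 13; Si is in period 3, group 14; Ca is in period 4, group 2; Sr is in period 5, group 2; Te is in period 5, group 16.
Across a period the added protons contract the valence shell; down a group each new principal shell makes the atom larger.
Here both period and group differ, so the two effects have to be weighed against each other.
Al > Si: Al lies to the left of Si in period 3, so the across-period effect alone puts Al larger.
Te > Al: period and group pull opposite ways; the down-group shift dominates (136 vs 126 pm).
Ca > Te: period and group pull opposite ways; the across-period shift dominates (171 vs 136 pm).
Sr > Ca: Sr sits below Ca in group 2, so the down-group effect alone puts Sr larger.
For reference (pm): Al 126, Si 116, Ca 171, Sr 185, Te 136.
So from smallest to largest: Si < Al < Te < Ca < Sr.

Si < Al < Te < Ca < Sr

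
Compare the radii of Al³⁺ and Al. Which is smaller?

Forming Al³⁺ removes 3 electrons from Al. Fewer electrons for the same nuclear charge means less shielding and a higher Z_eff on the remaining electrons, and for main-group metals the entire outer shell is lost.
A cation is smaller than its parent atom: Al³⁺ < Al.

Al³⁺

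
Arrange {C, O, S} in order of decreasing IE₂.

O > C > S

IE_2 is the cost of taking one more electron from the +1 cation: C⁺ still has 3 valence electrons; O⁺ still has 5 valence electrons; S⁺ still has 5 valence electrons.
All are still removing valence electrons, so compare the +1 ions as you would atoms: IE_2 generally rises across a period (higher Z_eff) and falls down a group (larger shell), subject to the usual subshell exceptions.
Valence configurations: C⁺ [He]2s²2p¹, O⁺ [He]2s²2p³, S⁺ [Ne]3s²3p³.
The numbers (kJ/mol): C 2353, O 3388, S 2252.
Overall IE_2 order: S < C < O.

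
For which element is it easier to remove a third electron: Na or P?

P

The third ionization energy removes an electron from the +2 ion. For each element: Na²⁺ is already 1 electron into the core; P²⁺ still has 3 valence electrons.
Breaking into a closed-shell core is much more expensive than removing a leftover valence electron — Na has the largest IE_3 here.
Tabulated IE_3 (kJ/mol): Na 6910, P 2914.
So the third ionization energies run P < Na.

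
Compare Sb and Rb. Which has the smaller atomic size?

Sb

Rb is in period 5, group 1; Sb is in period 5, group 15.
Moving right in a period, electrons are added to the same shell under a stronger nuclear pull, so atoms get smaller; moving down, a new shell is opened and atoms get larger.
All lie in period 5, so atomic radius increases right to left.
So Sb has the smaller atomic size (Sb < Rb).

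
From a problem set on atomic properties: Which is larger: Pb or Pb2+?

Pb

Forming Pb2+ removes 2 electrons from Pb. Fewer electrons for the same nuclear charge means less shielding and a higher Z_eff on the remaining electrons.
A cation is smaller than its parent atom: Pb2+ < Pb.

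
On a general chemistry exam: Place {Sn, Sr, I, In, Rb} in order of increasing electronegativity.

Rb, Sr, In, Sn, I

Rb is in period 5, group 1; Sr is in period 5, group 2; In is in period 5, group 13; Sn is in period 5, group 14; I is in period 5, group 17.
Smaller atoms with higher effective nuclear charge are more electronegative.
All lie in period 5, so electronegativity increases left to right.
So from lowest to highest: Rb < Sr < In < Sn < I.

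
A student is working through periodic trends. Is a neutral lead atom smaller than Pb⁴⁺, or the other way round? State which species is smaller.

Pb⁴⁺

Forming Pb⁴⁺ removes 4 electrons from Pb. Fewer electrons for the same nuclear charge means less shielding and a higher Z_eff on the remaining electrons.
A cation is smaller than its parent atom: Pb⁴⁺ < Pb.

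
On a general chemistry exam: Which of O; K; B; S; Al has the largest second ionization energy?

O

The second ionization energy removes an electron from the +1 ion. For each element: O⁺ still has 5 valence electrons; K⁺ is the bare [Ar] core; B⁺ still has 2 valence electrons; S⁺ still has 5 valence electrons; Al⁺ still has 2 valence electrons.
Usually core removal costs more than valence removal, but here the competition is close: a tightly held n=2 valence electron can cost more to remove than an n=3 core electron, so the actual values have to decide it.
Valence configurations: O⁺ [He]2s²2p³, B⁺ [He]2s², S⁺ [Ne]3s²3p³, Al⁺ [Ne]3s².
The numbers (kJ/mol): O 3388, K 3052, B 2427, S 2252, Al 1817.
So the second ionization energies run Al < S < B < K < O.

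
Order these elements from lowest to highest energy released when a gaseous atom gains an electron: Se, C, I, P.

Electron affinity generally becomes more exothermic across a period toward the halogens and less exothermic down a group.
These sit on a diagonal, where the across-period and down-group effects partly cancel.
C > P: the two effects oppose for this pair; the down-group effect wins (122 vs 72 kJ/mol).
Se > C: the two effects oppose for this pair; the across-period effect wins (195 vs 122 kJ/mol).
I > Se: period and group pull opposite ways; the across-period shift dominates (295 vs 195 kJ/mol).
For reference (kJ/mol): C 122, P 72, Se 195, I 295.
So from lowest to highest: P < C < Se < I.

P < C < Se < I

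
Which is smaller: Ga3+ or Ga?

Forming Ga3+ removes 3 electrons from Ga. Fewer electrons for the same nuclear charge means less shielding and a higher Z_eff on the remaining electrons, and for main-group metals the entire outer shell is lost.
A cation is smaller than its parent atom: Ga3+ < Ga.

Ga3+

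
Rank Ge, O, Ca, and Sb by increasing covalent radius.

O is in period 2, group 16; Ca is in period 4, group 2; Ge is in period 4, group 14; Sb is in period 5, group 15.
Radius decreases left→right (rising Z_eff, same n) and increases top→bottom (higher n).
Here both period and group differ, so the two effects have to be weighed against each other.
Ge > O: relative to O, both the across-period and down-group shifts push Ge's atomic radius up.
Sb > Ge: the two effects oppose for this pair; the down-group effect wins (140 vs 121 pm).
Ca > Sb: period and group pull opposite ways; the across-period shift dominates (171 vs 140 pm).
Tabulated atomic radius (pm): O 63, Ca 171, Ge 121, Sb 140.
So from smallest to largest: O < Ge < Sb < Ca.

O, Ge, Sb, Ca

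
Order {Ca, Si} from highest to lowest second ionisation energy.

Si, Ca

IE_2 is the cost of taking one more electron from the +1 cation: Ca⁺ still has 1 valence electron; Si⁺ still has 3 valence electrons.
All are still removing valence electrons, so compare the +1 ions as you would atoms: IE_2 generally rises across a period (higher Z_eff) and falls down a group (larger shell), subject to the usual subshell exceptions.
Valence configurations: Ca⁺ [Ar]4s¹, Si⁺ [Ne]3s²3p¹.
Tabulated IE_2 (kJ/mol): Ca 1145, Si 1577.
Putting it together, IE_2: Ca < Si.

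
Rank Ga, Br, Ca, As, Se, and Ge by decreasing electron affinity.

Ca is in period 4, group 2; Ga is in period 4, group 13; Ge is in period 4, group 14; As is in period 4, group 15; Se is in period 4, group 16; Br is in period 4, group 17.
Atoms with high Z_eff and room in the valence shell (especially the halogens) have the most exothermic electron affinities.
All lie in period 4; the across-period trend (electron affinity increases left to right) applies, with the exception below.
Note the exception: Ge has a higher electron affinity than As, contrary to the simple trend — adding an electron to As's half-filled 4p³ is unfavourable, so Ge (4p²) has the more exothermic EA.
Approximate values (kJ/mol): Ca 2, Ga 29, Ge 119, As 78, Se 195, Br 325.
So from highest to lowest: Br > Se > Ge > As > Ga > Ca.

Br, Se, Ge, As, Ga, Ca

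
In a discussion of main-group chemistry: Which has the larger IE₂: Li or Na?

Li

Consider each +1 ion: Li⁺ is the bare [He] core; Na⁺ is the bare [Ne] core.
All of these are removing an electron from a noble-gas core or deeper; the smaller core (lower principal quantum number) is held far more tightly, and within a period the higher nuclear charge binds the same core more tightly.
Approximate IE_2 values (kJ/mol): Li 7298, Na 4562.
Putting it together, IE_2: Na < Li.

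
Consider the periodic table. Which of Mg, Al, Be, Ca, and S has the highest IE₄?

Be

IE_4 is the cost of taking one more electron from the +3 cation: Mg³⁺ is already 1 electron into the core; Al³⁺ is the bare [Ne] core; Be³⁺ is already 1 electron into the core; Ca³⁺ is already 1 electron into the core; S³⁺ still has 3 valence electrons.
Core electrons are held far more tightly than valence electrons, so Ca, Mg, Al and Be top the IE_4 order.
Tabulated IE_4 (kJ/mol): Mg 10543, Al 11577, Be 21007, Ca 6491, S 4556.
Putting it together, IE_4: S < Ca < Mg < Al < Be.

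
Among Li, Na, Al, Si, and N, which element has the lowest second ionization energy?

Si

Consider each +1 ion: Li⁺ is the bare [He] core; Na⁺ is the bare [Ne] core; Al⁺ still has 2 valence electrons; Si⁺ still has 3 valence electrons; N⁺ still has 4 valence electrons.
Pulling an electron out of a noble-gas core costs far more than removing a remaining valence electron, so Na and Li sit at the high end of IE_2.
Valence configurations: Al⁺ [Ne]3s², Si⁺ [Ne]3s²3p¹, N⁺ [He]2s²2p².
Si⁺ loses a lone 3p electron whereas Al⁺ must break into a filled 3s² pair, so IE_2(Al) > IE_2(Si) even though Si has the higher nuclear charge.
Tabulated IE_2 (kJ/mol): Li 7298, Na 4562, Al 1817, Si 1577, N 2856.
Hence IE_2: Si < Al < N < Na < Li.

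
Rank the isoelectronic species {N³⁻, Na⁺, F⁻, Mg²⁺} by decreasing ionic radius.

N³⁻ > F⁻ > Na⁺ > Mg²⁺

All of these have 10 electrons, so size is governed by nuclear charge alone: the more protons, the stronger the pull on the same electron cloud, and the smaller the ion.
Nuclear charges: Mg²⁺ (Z=12), Na⁺ (Z=11), F⁻ (Z=9), N³⁻ (Z=7).
Largest to smallest: N³⁻ > F⁻ > Na⁺ > Mg²⁺.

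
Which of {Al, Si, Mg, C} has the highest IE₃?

Mg

The third ionization energy removes an electron from the +2 ion. For each element: Al²⁺ still has 1 valence electron; Si²⁺ still has 2 valence electrons; Mg²⁺ is the bare [Ne] core; C²⁺ still has 2 valence electrons.
Pulling an electron out of a noble-gas core costs far more than removing a remaining valence electron, so Mg sits at the high end of IE_3.
Valence configurations: Al²⁺ [Ne]3s¹, Si²⁺ [Ne]3s², C²⁺ [He]2s².
Tabulated IE_3 (kJ/mol): Al 2745, Si 3232, Mg 7733, C 4620.
Putting it together, IE_3: Al < Si < C < Mg.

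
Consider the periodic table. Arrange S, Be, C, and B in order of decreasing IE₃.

After 2 electrons have been removed, what remains? S²⁺ still has 4 valence electrons; Be²⁺ is the bare [He] core; C²⁺ still has 2 valence electrons; B²⁺ still has 1 valence electron.
Pulling an electron out of a noble-gas core costs far more than removing a remaining valence electron, so Be sits at the high end of IE_3.
Valence configurations: S²⁺ [Ne]3s²3p², C²⁺ [He]2s², B²⁺ [He]2s¹.
Approximate IE_3 values (kJ/mol): S 3357, Be 14849, C 4620, B 3660.
Overall IE_3 order: S < B < C < Be.

Be > C > B > S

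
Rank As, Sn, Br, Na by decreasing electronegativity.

Br, As, Sn, Na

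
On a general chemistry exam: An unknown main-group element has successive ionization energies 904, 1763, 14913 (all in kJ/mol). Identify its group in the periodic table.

Group 2

Look for the largest jump between consecutive ionization energies: IE3/IE2 ≈ 8.5, far larger than any earlier ratio.
That jump marks the point where a core electron is being removed. So the atom has 2 valence electrons.
A main-group element with 2 valence electrons is in group 2.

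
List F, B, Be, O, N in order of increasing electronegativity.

Be is in period 2, group 2; B is in period 2, group 13; N is in period 2, group 15; O is in period 2, group 16; F is in period 2, group 17.
Atoms toward the upper right of the periodic table pull bonding electrons most strongly.
All lie in period 2, so electronegativity increases left to right.
So from lowest to highest: Be < B < N < O < F.

Be, B, N, O, F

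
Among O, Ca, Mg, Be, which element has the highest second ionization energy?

O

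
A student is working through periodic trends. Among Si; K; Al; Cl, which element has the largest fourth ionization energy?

Al

IE_4 is the cost of taking one more electron from the +3 cation: Si³⁺ still has 1 valence electron; K³⁺ is already 2 electrons into the core; Al³⁺ is the bare [Ne] core; Cl³⁺ still has 4 valence electrons.
Breaking into a closed-shell core is much more expensive than removing a leftover valence electron — K and Al have the largest IE_4 here.
Valence configurations: Si³⁺ [Ne]3s¹, Cl³⁺ [Ne]3s²3p².
Approximate IE_4 values (kJ/mol): Si 4356, K 5877, Al 11577, Cl 5159.
Hence IE_4: Si < Cl < K < Al.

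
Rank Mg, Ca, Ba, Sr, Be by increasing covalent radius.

Be < Mg < Ca < Sr < Ba

Be is in period 2, group 2; Mg is in period 3, group 2; Ca is in period 4, group 2; Sr is in period 5, group 2; Ba is in period 6, group 2.
Radius decreases left→right (rising Z_eff, same n) and increases top→bottom (higher n).
All are in group 2, so atomic radius increases down the group.
So from smallest to largest: Be < Mg < Ca < Sr < Ba.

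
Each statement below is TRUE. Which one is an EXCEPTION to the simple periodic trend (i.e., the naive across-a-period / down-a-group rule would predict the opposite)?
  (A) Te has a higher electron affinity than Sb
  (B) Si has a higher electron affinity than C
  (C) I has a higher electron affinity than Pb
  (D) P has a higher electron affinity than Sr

(B)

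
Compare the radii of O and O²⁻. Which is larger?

O²⁻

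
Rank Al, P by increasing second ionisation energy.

Al < P

IE_2 is the cost of taking one more electron from the +1 cation: Al⁺ still has 2 valence electrons; P⁺ still has 4 valence electrons.
All are still removing valence electrons, so compare the +1 ions as you would atoms: IE_2 generally rises across a period (higher Z_eff) and falls down a group (larger shell), subject to the usual subshell exceptions.
Valence configurations: Al⁺ [Ne]3s², P⁺ [Ne]3s²3p².
Tabulated IE_2 (kJ/mol): Al 1817, P 1907.
Hence IE_2: Al < P.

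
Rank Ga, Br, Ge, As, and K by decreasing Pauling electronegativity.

Br > As > Ge > Ga > K

K is in period 4, group 1; Ga is in period 4, group 13; Ge is in period 4, group 14; As is in period 4, group 15; Br is in period 4, group 17.
Electronegativity increases across a period and decreases down a group, tracking effective nuclear charge and atomic size.
All lie in period 4, so electronegativity increases left to right.
So from highest to lowest: Br > As > Ge > Ga > K.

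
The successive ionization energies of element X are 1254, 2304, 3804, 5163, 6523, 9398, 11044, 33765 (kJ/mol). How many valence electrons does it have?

7

Look for the largest jump between consecutive ionization energies: IE8/IE7 ≈ 3.1, far larger than any earlier ratio.
That jump marks the point where a core electron is being removed. So the atom has 7 valence electrons.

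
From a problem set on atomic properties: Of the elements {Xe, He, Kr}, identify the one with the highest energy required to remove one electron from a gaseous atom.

He is in period 1, group 18; Kr is in period 4, group 18; Xe is in period 5, group 18.
Removing the outermost electron gets harder across a period and easier down a group.
All are in group 18, so first ionization energy increases up the group.
The highest energy required to remove one electron from a gaseous atom among these belongs to He.

He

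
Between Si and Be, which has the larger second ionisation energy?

Be

After 1 electron has been removed, what remains? Si⁺ still has 3 valence electrons; Be⁺ still has 1 valence electron.
All are still removing valence electrons, so compare the +1 ions as you would atoms: IE_2 generally rises across a period (higher Z_eff) and falls down a group (larger shell), subject to the usual subshell exceptions.
Valence configurations: Si⁺ [Ne]3s²3p¹, Be⁺ [He]2s¹.
The numbers (kJ/mol): Si 1577, Be 1757.
Hence IE_2: Si < Be.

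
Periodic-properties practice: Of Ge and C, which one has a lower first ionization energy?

Ge

C is in period 2, group 14; Ge is in period 4, group 14.
IE₁ increases left→right with effective nuclear charge and decreases top→bottom as the valence shell moves farther out.
All are in group 14, so first ionization energy increases up the group.
So Ge has the lower first ionization energy (Ge < C).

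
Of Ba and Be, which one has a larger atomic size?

Ba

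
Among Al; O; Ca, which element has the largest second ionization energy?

Consider each +1 ion: Al⁺ still has 2 valence electrons; O⁺ still has 5 valence electrons; Ca⁺ still has 1 valence electron.
All are still removing valence electrons, so compare the +1 ions as you would atoms: IE_2 generally rises across a period (higher Z_eff) and falls down a group (larger shell), subject to the usual subshell exceptions.
Valence configurations: Al⁺ [Ne]3s², O⁺ [He]2s²2p³, Ca⁺ [Ar]4s¹.
Approximate IE_2 values (kJ/mol): Al 1817, O 3388, Ca 1145.
Overall IE_2 order: Ca < Al < O.

O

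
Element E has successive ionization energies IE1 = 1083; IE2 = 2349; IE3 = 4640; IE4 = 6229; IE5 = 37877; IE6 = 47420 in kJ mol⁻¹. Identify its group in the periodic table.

Group 14

Look for the largest jump between consecutive ionization energies: IE5/IE4 ≈ 6.1, far larger than any earlier ratio.
That jump marks the point where a core electron is being removed. So the atom has 4 valence electrons.
A main-group element with 4 valence electrons is in group 14.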